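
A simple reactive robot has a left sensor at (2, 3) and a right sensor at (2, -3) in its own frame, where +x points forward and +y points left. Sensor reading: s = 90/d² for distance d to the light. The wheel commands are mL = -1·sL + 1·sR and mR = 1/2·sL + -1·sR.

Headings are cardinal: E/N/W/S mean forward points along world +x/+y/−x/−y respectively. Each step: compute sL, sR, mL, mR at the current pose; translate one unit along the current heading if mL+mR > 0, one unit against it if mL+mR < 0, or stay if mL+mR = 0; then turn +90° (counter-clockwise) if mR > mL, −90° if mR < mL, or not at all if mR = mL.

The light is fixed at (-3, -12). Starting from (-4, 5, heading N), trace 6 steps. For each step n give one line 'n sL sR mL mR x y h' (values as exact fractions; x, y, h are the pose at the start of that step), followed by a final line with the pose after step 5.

0 90/377 18/73 216/27521 -3501/27521 -4 5 N
1 45/181 9/17 864/3077 -2493/6154 -4 4 E
2 90/197 90/221 -2160/43537 -7785/43537 -5 4 S
3 45/106 45/208 -2295/11024 -45/11024 -5 5 W
4 90/229 90/241 -1080/55189 -9765/55189 -4 5 S
5 5/13 1/5 -12/65 -1/130 -4 6 W
final -3 6 S

n=0: pose=(-4,5,N); sL=90/377, sR=18/73; mL=216/27521, mR=-3501/27521; mL+mR=-45/377 → advance -1; mR−mL=-3717/27521 → turn -1·90°
n=1: pose=(-4,4,E); sL=45/181, sR=9/17; mL=864/3077, mR=-2493/6154; mL+mR=-45/362 → advance -1; mR−mL=-4221/6154 → turn -1·90°
n=2: pose=(-5,4,S); sL=90/197, sR=90/221; mL=-2160/43537, mR=-7785/43537; mL+mR=-45/197 → advance -1; mR−mL=-5625/43537 → turn -1·90°
n=3: pose=(-5,5,W); sL=45/106, sR=45/208; mL=-2295/11024, mR=-45/11024; mL+mR=-45/212 → advance -1; mR−mL=1125/5512 → turn +1·90°
n=4: pose=(-4,5,S); sL=90/229, sR=90/241; mL=-1080/55189, mR=-9765/55189; mL+mR=-45/229 → advance -1; mR−mL=-8685/55189 → turn -1·90°
n=5: pose=(-4,6,W); sL=5/13, sR=1/5; mL=-12/65, mR=-1/130; mL+mR=-5/26 → advance -1; mR−mL=23/130 → turn +1·90°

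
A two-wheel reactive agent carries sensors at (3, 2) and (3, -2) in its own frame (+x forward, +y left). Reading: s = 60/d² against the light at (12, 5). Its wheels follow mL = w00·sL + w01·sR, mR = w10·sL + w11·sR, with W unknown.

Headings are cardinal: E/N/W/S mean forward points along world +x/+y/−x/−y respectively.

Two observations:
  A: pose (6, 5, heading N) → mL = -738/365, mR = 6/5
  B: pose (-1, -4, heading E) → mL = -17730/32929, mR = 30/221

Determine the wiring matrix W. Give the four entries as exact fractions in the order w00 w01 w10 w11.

obs A: pose=(6,5,N) → sL=60/73, sR=12/5, mL=-738/365, mR=6/5
obs B: pose=(-1,-4,E) → sL=60/149, sR=60/221, mL=-17730/32929, mR=30/221
sensor matrix S = [[60/73, 12/5], [60/149, 60/221]]; det S = -1786752/2403817
solve [mL_A; mL_B] = S·[w00; w01] and [mR_A; mR_B] = S·[w10; w11]:
  w00 = -1, w01 = -1/2, w10 = 0, w11 = 1/2

-1 -1/2 0 1/2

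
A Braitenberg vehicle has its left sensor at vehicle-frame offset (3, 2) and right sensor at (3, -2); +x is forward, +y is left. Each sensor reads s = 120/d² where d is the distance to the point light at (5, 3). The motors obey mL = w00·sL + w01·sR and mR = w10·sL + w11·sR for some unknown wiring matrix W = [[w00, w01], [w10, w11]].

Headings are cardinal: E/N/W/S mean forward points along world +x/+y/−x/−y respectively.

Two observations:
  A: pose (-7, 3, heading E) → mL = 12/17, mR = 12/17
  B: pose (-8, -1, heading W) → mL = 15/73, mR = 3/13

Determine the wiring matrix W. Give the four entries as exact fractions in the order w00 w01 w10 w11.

obs A: pose=(-7,3,E) → sL=24/17, sR=24/17, mL=12/17, mR=12/17
obs B: pose=(-8,-1,W) → sL=30/73, sR=6/13, mL=15/73, mR=3/13
sensor matrix S = [[24/17, 24/17], [30/73, 6/13]]; det S = 1152/16133
solve [mL_A; mL_B] = S·[w00; w01] and [mR_A; mR_B] = S·[w10; w11]:
  w00 = 1/2, w01 = 0, w10 = 0, w11 = 1/2

1/2 0 0 1/2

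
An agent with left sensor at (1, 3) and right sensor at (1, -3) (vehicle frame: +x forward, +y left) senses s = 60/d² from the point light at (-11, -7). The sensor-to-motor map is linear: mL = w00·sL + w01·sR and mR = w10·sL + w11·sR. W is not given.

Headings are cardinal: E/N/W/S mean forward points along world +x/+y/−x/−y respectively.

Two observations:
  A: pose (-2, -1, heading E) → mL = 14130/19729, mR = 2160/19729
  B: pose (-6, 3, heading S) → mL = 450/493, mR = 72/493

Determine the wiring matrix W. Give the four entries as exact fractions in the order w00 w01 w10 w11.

obs A: pose=(-2,-1,E) → sL=60/181, sR=60/109, mL=14130/19729, mR=2160/19729
obs B: pose=(-6,3,S) → sL=12/29, sR=12/17, mL=450/493, mR=72/493
sensor matrix S = [[60/181, 60/109], [12/29, 12/17]]; det S = 60480/9726397
solve [mL_A; mL_B] = S·[w00; w01] and [mR_A; mR_B] = S·[w10; w11]:
  w00 = 1/2, w01 = 1, w10 = -1/2, w11 = 1/2

1/2 1 -1/2 1/2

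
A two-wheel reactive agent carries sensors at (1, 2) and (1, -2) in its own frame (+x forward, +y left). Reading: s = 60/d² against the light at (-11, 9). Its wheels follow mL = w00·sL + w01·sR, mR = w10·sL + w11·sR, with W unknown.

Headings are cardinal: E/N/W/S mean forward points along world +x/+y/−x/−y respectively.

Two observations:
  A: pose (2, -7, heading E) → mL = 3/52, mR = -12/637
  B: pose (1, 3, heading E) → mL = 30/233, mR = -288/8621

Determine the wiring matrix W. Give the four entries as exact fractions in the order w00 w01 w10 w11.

0 1/2 -1/2 1/2

obs A: pose=(2,-7,E) → sL=15/98, sR=3/26, mL=3/52, mR=-12/637
obs B: pose=(1,3,E) → sL=12/37, sR=60/233, mL=30/233, mR=-288/8621
sensor matrix S = [[15/98, 3/26], [12/37, 60/233]]; det S = 10944/5491577
solve [mL_A; mL_B] = S·[w00; w01] and [mR_A; mR_B] = S·[w10; w11]:
  w00 = 0, w01 = 1/2, w10 = -1/2, w11 = 1/2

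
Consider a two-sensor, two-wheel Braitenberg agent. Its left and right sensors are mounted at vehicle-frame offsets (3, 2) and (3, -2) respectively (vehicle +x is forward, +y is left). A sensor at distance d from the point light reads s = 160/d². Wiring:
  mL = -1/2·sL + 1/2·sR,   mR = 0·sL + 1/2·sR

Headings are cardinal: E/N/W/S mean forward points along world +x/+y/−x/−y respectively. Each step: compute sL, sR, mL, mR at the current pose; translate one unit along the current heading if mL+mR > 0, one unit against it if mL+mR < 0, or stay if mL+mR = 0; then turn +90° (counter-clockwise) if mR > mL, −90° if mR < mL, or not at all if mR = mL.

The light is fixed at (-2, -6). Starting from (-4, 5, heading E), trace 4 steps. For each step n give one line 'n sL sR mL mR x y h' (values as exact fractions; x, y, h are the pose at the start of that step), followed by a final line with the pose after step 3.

n=0: pose=(-4,5,E); sL=16/17, sR=80/41; mL=352/697, mR=40/41; mL+mR=1032/697 → advance +1; mR−mL=8/17 → turn +1·90°
n=1: pose=(-3,5,N); sL=32/41, sR=160/197; mL=128/8077, mR=80/197; mL+mR=3408/8077 → advance +1; mR−mL=16/41 → turn +1·90°
n=2: pose=(-3,6,W); sL=40/29, sR=40/53; mL=-480/1537, mR=20/53; mL+mR=100/1537 → advance +1; mR−mL=20/29 → turn +1·90°
n=3: pose=(-4,6,S); sL=160/81, sR=160/97; mL=-1280/7857, mR=80/97; mL+mR=5200/7857 → advance +1; mR−mL=80/81 → turn +1·90°

0 16/17 80/41 352/697 40/41 -4 5 E
1 32/41 160/197 128/8077 80/197 -3 5 N
2 40/29 40/53 -480/1537 20/53 -3 6 W
3 160/81 160/97 -1280/7857 80/97 -4 6 S
final -4 5 E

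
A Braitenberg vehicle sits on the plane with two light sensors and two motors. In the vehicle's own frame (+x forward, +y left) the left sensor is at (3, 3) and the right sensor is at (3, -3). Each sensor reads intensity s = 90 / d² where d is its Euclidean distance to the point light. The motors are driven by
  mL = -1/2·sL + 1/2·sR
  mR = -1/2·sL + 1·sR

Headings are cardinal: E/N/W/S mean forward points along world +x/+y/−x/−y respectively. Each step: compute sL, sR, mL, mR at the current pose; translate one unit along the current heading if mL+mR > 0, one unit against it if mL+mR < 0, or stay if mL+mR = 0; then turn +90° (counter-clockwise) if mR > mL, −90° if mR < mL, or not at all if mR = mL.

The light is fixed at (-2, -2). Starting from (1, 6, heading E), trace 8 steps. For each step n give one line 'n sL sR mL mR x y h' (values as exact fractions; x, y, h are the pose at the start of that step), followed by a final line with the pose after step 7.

0 90/157 90/61 4320/9577 11385/9577 1 6 E
1 45/61 9/17 -108/1037 333/2074 2 6 N
2 90/37 18/29 -972/1073 -639/1073 2 7 W
3 9/10 9/4 27/40 9/5 3 7 S
4 18/37 90/89 864/3293 2529/3293 3 6 E
5 9/13 45/101 -162/1313 261/2626 4 6 N
6 18/5 90/109 -756/545 -531/545 4 5 W
7 45/58 45/16 945/928 1125/464 5 5 S
final 5 4 E

n=0: pose=(1,6,E); sL=90/157, sR=90/61; mL=4320/9577, mR=11385/9577; mL+mR=15705/9577 → advance +1; mR−mL=45/61 → turn +1·90°
n=1: pose=(2,6,N); sL=45/61, sR=9/17; mL=-108/1037, mR=333/2074; mL+mR=117/2074 → advance +1; mR−mL=9/34 → turn +1·90°
n=2: pose=(2,7,W); sL=90/37, sR=18/29; mL=-972/1073, mR=-639/1073; mL+mR=-1611/1073 → advance -1; mR−mL=9/29 → turn +1·90°
n=3: pose=(3,7,S); sL=9/10, sR=9/4; mL=27/40, mR=9/5; mL+mR=99/40 → advance +1; mR−mL=9/8 → turn +1·90°
n=4: pose=(3,6,E); sL=18/37, sR=90/89; mL=864/3293, mR=2529/3293; mL+mR=3393/3293 → advance +1; mR−mL=45/89 → turn +1·90°
n=5: pose=(4,6,N); sL=9/13, sR=45/101; mL=-162/1313, mR=261/2626; mL+mR=-63/2626 → advance -1; mR−mL=45/202 → turn +1·90°
n=6: pose=(4,5,W); sL=18/5, sR=90/109; mL=-756/545, mR=-531/545; mL+mR=-1287/545 → advance -1; mR−mL=45/109 → turn +1·90°
n=7: pose=(5,5,S); sL=45/58, sR=45/16; mL=945/928, mR=1125/464; mL+mR=3195/928 → advance +1; mR−mL=45/32 → turn +1·90°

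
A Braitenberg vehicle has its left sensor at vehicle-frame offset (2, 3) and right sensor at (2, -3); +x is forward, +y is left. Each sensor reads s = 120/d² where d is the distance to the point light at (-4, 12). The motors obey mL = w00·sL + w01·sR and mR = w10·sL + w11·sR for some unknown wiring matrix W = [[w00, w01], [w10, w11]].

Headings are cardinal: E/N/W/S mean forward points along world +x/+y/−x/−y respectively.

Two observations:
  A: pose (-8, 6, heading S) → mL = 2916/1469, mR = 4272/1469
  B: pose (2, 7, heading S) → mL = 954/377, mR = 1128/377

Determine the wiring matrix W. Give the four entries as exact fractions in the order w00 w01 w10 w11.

obs A: pose=(-8,6,S) → sL=24/13, sR=120/113, mL=2916/1469, mR=4272/1469
obs B: pose=(2,7,S) → sL=12/13, sR=60/29, mL=954/377, mR=1128/377
sensor matrix S = [[24/13, 120/113], [12/13, 60/29]]; det S = 120960/42601
solve [mL_A; mL_B] = S·[w00; w01] and [mR_A; mR_B] = S·[w10; w11]:
  w00 = 1/2, w01 = 1, w10 = 1, w11 = 1

1/2 1 1 1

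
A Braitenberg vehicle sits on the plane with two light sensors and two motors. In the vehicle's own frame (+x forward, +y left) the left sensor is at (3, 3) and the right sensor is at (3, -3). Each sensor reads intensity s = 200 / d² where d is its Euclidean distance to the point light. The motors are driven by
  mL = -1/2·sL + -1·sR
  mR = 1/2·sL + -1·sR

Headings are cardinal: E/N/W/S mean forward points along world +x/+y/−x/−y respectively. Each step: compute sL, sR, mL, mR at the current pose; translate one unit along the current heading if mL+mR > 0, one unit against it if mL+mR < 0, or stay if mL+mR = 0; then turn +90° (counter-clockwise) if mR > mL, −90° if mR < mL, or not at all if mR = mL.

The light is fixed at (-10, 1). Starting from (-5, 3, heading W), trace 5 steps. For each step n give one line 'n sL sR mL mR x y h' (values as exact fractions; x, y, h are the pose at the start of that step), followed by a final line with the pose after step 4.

n=0: pose=(-5,3,W); sL=40, sR=200/29; mL=-780/29, mR=380/29; mL+mR=-400/29 → advance -1; mR−mL=40 → turn +1·90°
n=1: pose=(-4,3,S); sL=100/41, sR=20; mL=-870/41, mR=-770/41; mL+mR=-40 → advance -1; mR−mL=100/41 → turn +1·90°
n=2: pose=(-4,4,E); sL=200/117, sR=200/81; mL=-3500/1053, mR=-1700/1053; mL+mR=-400/81 → advance -1; mR−mL=200/117 → turn +1·90°
n=3: pose=(-5,4,N); sL=5, sR=2; mL=-9/2, mR=1/2; mL+mR=-4 → advance -1; mR−mL=5 → turn +1·90°
n=4: pose=(-5,3,W); sL=40, sR=200/29; mL=-780/29, mR=380/29; mL+mR=-400/29 → advance -1; mR−mL=40 → turn +1·90°

0 40 200/29 -780/29 380/29 -5 3 W
1 100/41 20 -870/41 -770/41 -4 3 S
2 200/117 200/81 -3500/1053 -1700/1053 -4 4 E
3 5 2 -9/2 1/2 -5 4 N
4 40 200/29 -780/29 380/29 -5 3 W
final -4 3 S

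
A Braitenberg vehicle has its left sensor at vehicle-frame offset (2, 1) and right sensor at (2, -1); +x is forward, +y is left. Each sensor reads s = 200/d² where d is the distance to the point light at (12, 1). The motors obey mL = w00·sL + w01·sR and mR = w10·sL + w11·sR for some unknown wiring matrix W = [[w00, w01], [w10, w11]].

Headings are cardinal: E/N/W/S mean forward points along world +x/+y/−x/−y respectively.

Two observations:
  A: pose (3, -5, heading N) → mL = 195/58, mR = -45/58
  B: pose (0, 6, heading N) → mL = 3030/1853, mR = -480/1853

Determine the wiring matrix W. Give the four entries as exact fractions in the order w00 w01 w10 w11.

obs A: pose=(3,-5,N) → sL=50/29, sR=5/2, mL=195/58, mR=-45/58
obs B: pose=(0,6,N) → sL=100/109, sR=20/17, mL=3030/1853, mR=-480/1853
sensor matrix S = [[50/29, 5/2], [100/109, 20/17]]; det S = -14250/53737
solve [mL_A; mL_B] = S·[w00; w01] and [mR_A; mR_B] = S·[w10; w11]:
  w00 = 1/2, w01 = 1, w10 = 1, w11 = -1

1/2 1 1 -1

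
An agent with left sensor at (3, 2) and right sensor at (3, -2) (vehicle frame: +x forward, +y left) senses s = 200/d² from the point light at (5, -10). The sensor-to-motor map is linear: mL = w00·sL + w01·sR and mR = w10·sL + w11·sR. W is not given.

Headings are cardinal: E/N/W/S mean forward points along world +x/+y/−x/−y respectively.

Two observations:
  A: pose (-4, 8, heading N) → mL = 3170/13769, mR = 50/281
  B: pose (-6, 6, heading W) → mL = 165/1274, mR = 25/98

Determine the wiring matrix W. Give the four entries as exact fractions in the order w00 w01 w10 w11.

-1/2 1 1/2 0

obs A: pose=(-4,8,N) → sL=100/281, sR=20/49, mL=3170/13769, mR=50/281
obs B: pose=(-6,6,W) → sL=25/49, sR=5/13, mL=165/1274, mR=25/98
sensor matrix S = [[100/281, 20/49], [25/49, 5/13]]; det S = -626000/8770853
solve [mL_A; mL_B] = S·[w00; w01] and [mR_A; mR_B] = S·[w10; w11]:
  w00 = -1/2, w01 = 1, w10 = 1/2, w11 = 0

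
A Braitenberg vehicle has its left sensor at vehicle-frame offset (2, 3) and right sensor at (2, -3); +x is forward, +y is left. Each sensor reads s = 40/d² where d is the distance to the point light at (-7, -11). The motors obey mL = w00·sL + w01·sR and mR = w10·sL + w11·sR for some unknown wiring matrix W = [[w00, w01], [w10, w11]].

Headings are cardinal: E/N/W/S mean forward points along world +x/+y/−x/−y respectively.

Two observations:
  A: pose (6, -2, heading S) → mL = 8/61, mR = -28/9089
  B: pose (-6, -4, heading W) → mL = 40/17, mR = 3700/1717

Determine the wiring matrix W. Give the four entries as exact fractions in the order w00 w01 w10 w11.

obs A: pose=(6,-2,S) → sL=8/61, sR=40/149, mL=8/61, mR=-28/9089
obs B: pose=(-6,-4,W) → sL=40/17, sR=40/101, mL=40/17, mR=3700/1717
sensor matrix S = [[8/61, 40/149], [40/17, 40/101]]; det S = -9047040/15605813
solve [mL_A; mL_B] = S·[w00; w01] and [mR_A; mR_B] = S·[w10; w11]:
  w00 = 1, w01 = 0, w10 = 1, w11 = -1/2

1 0 1 -1/2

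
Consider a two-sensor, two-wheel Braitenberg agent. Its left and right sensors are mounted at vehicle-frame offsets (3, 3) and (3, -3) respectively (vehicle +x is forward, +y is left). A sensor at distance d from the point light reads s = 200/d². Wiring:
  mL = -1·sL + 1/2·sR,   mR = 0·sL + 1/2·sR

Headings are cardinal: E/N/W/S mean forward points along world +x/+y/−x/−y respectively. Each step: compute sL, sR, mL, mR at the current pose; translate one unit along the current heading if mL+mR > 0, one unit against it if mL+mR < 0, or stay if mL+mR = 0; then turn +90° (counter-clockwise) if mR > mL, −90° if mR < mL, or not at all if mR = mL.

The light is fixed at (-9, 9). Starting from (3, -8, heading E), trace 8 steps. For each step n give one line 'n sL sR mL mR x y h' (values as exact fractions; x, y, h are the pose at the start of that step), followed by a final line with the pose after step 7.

0 200/421 8/25 -3316/10525 4/25 3 -8 E
1 10/13 25/49 -655/1274 25/98 2 -8 N
2 40/101 200/289 -1460/29189 100/289 2 -9 W
3 20/61 20/49 -370/2989 10/49 1 -9 S
4 8/17 200/653 -3524/11101 100/653 1 -10 E
5 50/73 1/2 -127/292 1/4 0 -10 N
6 40/113 8/13 -68/1469 4/13 0 -11 W
7 4/13 100/277 -458/3601 50/277 -1 -11 S
final -1 -12 E

n=0: pose=(3,-8,E); sL=200/421, sR=8/25; mL=-3316/10525, mR=4/25; mL+mR=-1632/10525 → advance -1; mR−mL=200/421 → turn +1·90°
n=1: pose=(2,-8,N); sL=10/13, sR=25/49; mL=-655/1274, mR=25/98; mL+mR=-165/637 → advance -1; mR−mL=10/13 → turn +1·90°
n=2: pose=(2,-9,W); sL=40/101, sR=200/289; mL=-1460/29189, mR=100/289; mL+mR=8640/29189 → advance +1; mR−mL=40/101 → turn +1·90°
n=3: pose=(1,-9,S); sL=20/61, sR=20/49; mL=-370/2989, mR=10/49; mL+mR=240/2989 → advance +1; mR−mL=20/61 → turn +1·90°
n=4: pose=(1,-10,E); sL=8/17, sR=200/653; mL=-3524/11101, mR=100/653; mL+mR=-1824/11101 → advance -1; mR−mL=8/17 → turn +1·90°
n=5: pose=(0,-10,N); sL=50/73, sR=1/2; mL=-127/292, mR=1/4; mL+mR=-27/146 → advance -1; mR−mL=50/73 → turn +1·90°
n=6: pose=(0,-11,W); sL=40/113, sR=8/13; mL=-68/1469, mR=4/13; mL+mR=384/1469 → advance +1; mR−mL=40/113 → turn +1·90°
n=7: pose=(-1,-11,S); sL=4/13, sR=100/277; mL=-458/3601, mR=50/277; mL+mR=192/3601 → advance +1; mR−mL=4/13 → turn +1·90°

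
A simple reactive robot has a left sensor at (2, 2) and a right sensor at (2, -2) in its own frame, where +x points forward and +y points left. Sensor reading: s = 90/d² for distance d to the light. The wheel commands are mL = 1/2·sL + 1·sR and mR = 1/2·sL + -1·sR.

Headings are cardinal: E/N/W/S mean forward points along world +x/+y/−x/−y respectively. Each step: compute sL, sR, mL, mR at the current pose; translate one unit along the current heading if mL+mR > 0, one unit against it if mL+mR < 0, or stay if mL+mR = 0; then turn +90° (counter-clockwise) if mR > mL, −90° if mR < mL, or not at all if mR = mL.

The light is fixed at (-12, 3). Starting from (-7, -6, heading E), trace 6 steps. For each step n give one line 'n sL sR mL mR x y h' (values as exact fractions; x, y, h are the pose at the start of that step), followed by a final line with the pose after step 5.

0 45/49 9/17 1647/1666 -117/1666 -7 -6 E
1 18/37 90/137 4563/5069 -2097/5069 -6 -6 S
2 9/16 9/8 45/32 -27/32 -6 -7 W
3 90/73 90/113 11655/8249 -1485/8249 -7 -7 N
4 45/49 9/17 1647/1666 -117/1666 -7 -6 E
5 18/37 90/137 4563/5069 -2097/5069 -6 -6 S
final -6 -7 W

n=0: pose=(-7,-6,E); sL=45/49, sR=9/17; mL=1647/1666, mR=-117/1666; mL+mR=45/49 → advance +1; mR−mL=-18/17 → turn -1·90°
n=1: pose=(-6,-6,S); sL=18/37, sR=90/137; mL=4563/5069, mR=-2097/5069; mL+mR=18/37 → advance +1; mR−mL=-180/137 → turn -1·90°
n=2: pose=(-6,-7,W); sL=9/16, sR=9/8; mL=45/32, mR=-27/32; mL+mR=9/16 → advance +1; mR−mL=-9/4 → turn -1·90°
n=3: pose=(-7,-7,N); sL=90/73, sR=90/113; mL=11655/8249, mR=-1485/8249; mL+mR=90/73 → advance +1; mR−mL=-180/113 → turn -1·90°
n=4: pose=(-7,-6,E); sL=45/49, sR=9/17; mL=1647/1666, mR=-117/1666; mL+mR=45/49 → advance +1; mR−mL=-18/17 → turn -1·90°
n=5: pose=(-6,-6,S); sL=18/37, sR=90/137; mL=4563/5069, mR=-2097/5069; mL+mR=18/37 → advance +1; mR−mL=-180/137 → turn -1·90°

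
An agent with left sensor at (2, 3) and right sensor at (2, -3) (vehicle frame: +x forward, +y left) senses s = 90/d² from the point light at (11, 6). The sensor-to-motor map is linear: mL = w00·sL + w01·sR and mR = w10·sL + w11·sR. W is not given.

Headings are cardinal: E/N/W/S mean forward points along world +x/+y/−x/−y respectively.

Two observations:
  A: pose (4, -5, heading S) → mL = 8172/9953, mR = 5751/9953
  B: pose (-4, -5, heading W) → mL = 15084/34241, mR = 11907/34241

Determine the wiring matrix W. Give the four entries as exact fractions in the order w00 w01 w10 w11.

obs A: pose=(4,-5,S) → sL=18/37, sR=90/269, mL=8172/9953, mR=5751/9953
obs B: pose=(-4,-5,W) → sL=18/97, sR=90/353, mL=15084/34241, mR=11907/34241
sensor matrix S = [[18/37, 90/269], [18/97, 90/353]]; det S = 21111840/340800673
solve [mL_A; mL_B] = S·[w00; w01] and [mR_A; mR_B] = S·[w10; w11]:
  w00 = 1, w01 = 1, w10 = 1/2, w11 = 1

1 1 1/2 1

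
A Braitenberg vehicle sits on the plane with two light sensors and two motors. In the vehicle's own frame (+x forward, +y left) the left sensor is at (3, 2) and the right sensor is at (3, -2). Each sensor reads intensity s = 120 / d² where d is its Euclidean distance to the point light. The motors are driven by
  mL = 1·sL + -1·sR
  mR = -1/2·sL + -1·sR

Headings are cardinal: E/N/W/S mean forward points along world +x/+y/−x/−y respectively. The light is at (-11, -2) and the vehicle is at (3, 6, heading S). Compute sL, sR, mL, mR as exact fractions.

left sensor world pos  = (5, 3); dL² = 281
right sensor world pos = (1, 3); dR² = 169
sL = 120/281 = 120/281
sR = 120/169 = 120/169
mL = 1·sL + -1·sR = -13440/47489
mR = -1/2·sL + -1·sR = -43860/47489

120/281 120/169 -13440/47489 -43860/47489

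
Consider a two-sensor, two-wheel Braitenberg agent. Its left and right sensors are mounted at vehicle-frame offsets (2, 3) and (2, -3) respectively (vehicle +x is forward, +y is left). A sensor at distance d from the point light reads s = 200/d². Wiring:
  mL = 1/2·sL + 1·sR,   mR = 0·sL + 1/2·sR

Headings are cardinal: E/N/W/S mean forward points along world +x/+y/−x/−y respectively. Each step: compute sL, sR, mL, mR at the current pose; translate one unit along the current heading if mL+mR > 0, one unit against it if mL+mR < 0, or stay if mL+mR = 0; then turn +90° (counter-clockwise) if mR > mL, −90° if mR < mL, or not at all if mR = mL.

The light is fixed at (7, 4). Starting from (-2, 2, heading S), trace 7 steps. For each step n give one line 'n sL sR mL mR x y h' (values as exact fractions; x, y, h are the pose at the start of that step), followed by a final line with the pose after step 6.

0 50/13 5/4 165/52 5/8 -2 2 S
1 200/157 200/121 43500/18997 100/121 -2 1 W
2 20/17 4 78/17 2 -3 1 N
3 40/13 200/89 4380/1157 100/89 -3 2 E
4 50/13 5/4 165/52 5/8 -2 2 S
5 200/157 200/121 43500/18997 100/121 -2 1 W
6 20/17 4 78/17 2 -3 1 N
final -3 2 E

n=0: pose=(-2,2,S); sL=50/13, sR=5/4; mL=165/52, mR=5/8; mL+mR=395/104 → advance +1; mR−mL=-265/104 → turn -1·90°
n=1: pose=(-2,1,W); sL=200/157, sR=200/121; mL=43500/18997, mR=100/121; mL+mR=59200/18997 → advance +1; mR−mL=-27800/18997 → turn -1·90°
n=2: pose=(-3,1,N); sL=20/17, sR=4; mL=78/17, mR=2; mL+mR=112/17 → advance +1; mR−mL=-44/17 → turn -1·90°
n=3: pose=(-3,2,E); sL=40/13, sR=200/89; mL=4380/1157, mR=100/89; mL+mR=5680/1157 → advance +1; mR−mL=-3080/1157 → turn -1·90°
n=4: pose=(-2,2,S); sL=50/13, sR=5/4; mL=165/52, mR=5/8; mL+mR=395/104 → advance +1; mR−mL=-265/104 → turn -1·90°
n=5: pose=(-2,1,W); sL=200/157, sR=200/121; mL=43500/18997, mR=100/121; mL+mR=59200/18997 → advance +1; mR−mL=-27800/18997 → turn -1·90°
n=6: pose=(-3,1,N); sL=20/17, sR=4; mL=78/17, mR=2; mL+mR=112/17 → advance +1; mR−mL=-44/17 → turn -1·90°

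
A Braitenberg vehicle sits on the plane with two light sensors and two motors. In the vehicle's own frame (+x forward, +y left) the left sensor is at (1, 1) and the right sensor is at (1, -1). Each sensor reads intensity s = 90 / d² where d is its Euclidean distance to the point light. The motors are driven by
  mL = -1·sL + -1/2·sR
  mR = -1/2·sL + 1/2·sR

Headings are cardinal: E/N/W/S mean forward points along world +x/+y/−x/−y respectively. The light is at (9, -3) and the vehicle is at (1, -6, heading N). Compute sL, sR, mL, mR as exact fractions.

left sensor world pos  = (0, -5); dL² = 85
right sensor world pos = (2, -5); dR² = 53
sL = 90/85 = 18/17
sR = 90/53 = 90/53
mL = -1·sL + -1/2·sR = -1719/901
mR = -1/2·sL + 1/2·sR = 288/901

18/17 90/53 -1719/901 288/901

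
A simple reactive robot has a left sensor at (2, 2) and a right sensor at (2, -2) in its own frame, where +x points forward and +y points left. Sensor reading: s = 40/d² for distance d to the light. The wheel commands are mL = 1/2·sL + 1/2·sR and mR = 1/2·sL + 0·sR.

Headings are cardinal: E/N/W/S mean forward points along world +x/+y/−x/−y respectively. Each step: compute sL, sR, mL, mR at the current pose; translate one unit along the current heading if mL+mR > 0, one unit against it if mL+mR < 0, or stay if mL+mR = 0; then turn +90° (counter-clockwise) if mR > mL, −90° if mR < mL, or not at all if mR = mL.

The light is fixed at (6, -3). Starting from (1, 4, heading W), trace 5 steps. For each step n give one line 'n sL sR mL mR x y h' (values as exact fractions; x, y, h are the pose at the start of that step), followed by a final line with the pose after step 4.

0 20/37 4/13 204/481 10/37 1 4 W
1 8/29 40/97 968/2813 4/29 0 4 N
2 10/29 10/13 210/377 5/29 0 5 E
3 8/9 8/17 104/153 4/9 1 5 S
4 20/37 4/13 204/481 10/37 1 4 W
final 0 4 N

n=0: pose=(1,4,W); sL=20/37, sR=4/13; mL=204/481, mR=10/37; mL+mR=334/481 → advance +1; mR−mL=-2/13 → turn -1·90°
n=1: pose=(0,4,N); sL=8/29, sR=40/97; mL=968/2813, mR=4/29; mL+mR=1356/2813 → advance +1; mR−mL=-20/97 → turn -1·90°
n=2: pose=(0,5,E); sL=10/29, sR=10/13; mL=210/377, mR=5/29; mL+mR=275/377 → advance +1; mR−mL=-5/13 → turn -1·90°
n=3: pose=(1,5,S); sL=8/9, sR=8/17; mL=104/153, mR=4/9; mL+mR=172/153 → advance +1; mR−mL=-4/17 → turn -1·90°
n=4: pose=(1,4,W); sL=20/37, sR=4/13; mL=204/481, mR=10/37; mL+mR=334/481 → advance +1; mR−mL=-2/13 → turn -1·90°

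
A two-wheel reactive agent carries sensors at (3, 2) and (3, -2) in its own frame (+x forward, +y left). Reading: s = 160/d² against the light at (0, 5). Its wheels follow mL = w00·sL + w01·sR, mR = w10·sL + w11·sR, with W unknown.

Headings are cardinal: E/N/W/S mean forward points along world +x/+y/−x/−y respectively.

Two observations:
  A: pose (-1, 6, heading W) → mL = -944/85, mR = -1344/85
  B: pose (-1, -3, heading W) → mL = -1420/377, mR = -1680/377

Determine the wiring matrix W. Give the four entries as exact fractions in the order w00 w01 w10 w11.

obs A: pose=(-1,6,W) → sL=160/17, sR=32/5, mL=-944/85, mR=-1344/85
obs B: pose=(-1,-3,W) → sL=40/29, sR=40/13, mL=-1420/377, mR=-1680/377
sensor matrix S = [[160/17, 32/5], [40/29, 40/13]]; det S = 129024/6409
solve [mL_A; mL_B] = S·[w00; w01] and [mR_A; mR_B] = S·[w10; w11]:
  w00 = -1/2, w01 = -1, w10 = -1, w11 = -1

-1/2 -1 -1 -1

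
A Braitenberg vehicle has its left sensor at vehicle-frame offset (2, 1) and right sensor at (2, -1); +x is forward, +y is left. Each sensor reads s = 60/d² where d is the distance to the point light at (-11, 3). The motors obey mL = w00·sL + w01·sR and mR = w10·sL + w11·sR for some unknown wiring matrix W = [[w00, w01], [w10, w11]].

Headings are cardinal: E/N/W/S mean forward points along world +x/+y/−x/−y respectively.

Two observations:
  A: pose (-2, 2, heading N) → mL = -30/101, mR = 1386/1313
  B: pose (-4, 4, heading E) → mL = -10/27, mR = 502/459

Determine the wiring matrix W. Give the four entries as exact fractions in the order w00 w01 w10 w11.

0 -1/2 1/2 1

obs A: pose=(-2,2,N) → sL=12/13, sR=60/101, mL=-30/101, mR=1386/1313
obs B: pose=(-4,4,E) → sL=12/17, sR=20/27, mL=-10/27, mR=502/459
sensor matrix S = [[12/13, 60/101], [12/17, 20/27]]; det S = 53120/200889
solve [mL_A; mL_B] = S·[w00; w01] and [mR_A; mR_B] = S·[w10; w11]:
  w00 = 0, w01 = -1/2, w10 = 1/2, w11 = 1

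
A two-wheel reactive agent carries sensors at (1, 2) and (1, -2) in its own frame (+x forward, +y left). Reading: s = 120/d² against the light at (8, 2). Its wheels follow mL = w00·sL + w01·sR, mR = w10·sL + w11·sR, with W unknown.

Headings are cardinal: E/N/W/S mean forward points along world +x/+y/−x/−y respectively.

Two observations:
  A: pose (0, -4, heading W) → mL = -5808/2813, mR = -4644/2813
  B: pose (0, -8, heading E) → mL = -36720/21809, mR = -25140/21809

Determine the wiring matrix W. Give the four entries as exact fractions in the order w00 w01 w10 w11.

-1 -1 -1/2 -1

obs A: pose=(0,-4,W) → sL=24/29, sR=120/97, mL=-5808/2813, mR=-4644/2813
obs B: pose=(0,-8,E) → sL=120/113, sR=120/193, mL=-36720/21809, mR=-25140/21809
sensor matrix S = [[24/29, 120/97], [120/113, 120/193]]; det S = -49029120/61348717
solve [mL_A; mL_B] = S·[w00; w01] and [mR_A; mR_B] = S·[w10; w11]:
  w00 = -1, w01 = -1, w10 = -1/2, w11 = -1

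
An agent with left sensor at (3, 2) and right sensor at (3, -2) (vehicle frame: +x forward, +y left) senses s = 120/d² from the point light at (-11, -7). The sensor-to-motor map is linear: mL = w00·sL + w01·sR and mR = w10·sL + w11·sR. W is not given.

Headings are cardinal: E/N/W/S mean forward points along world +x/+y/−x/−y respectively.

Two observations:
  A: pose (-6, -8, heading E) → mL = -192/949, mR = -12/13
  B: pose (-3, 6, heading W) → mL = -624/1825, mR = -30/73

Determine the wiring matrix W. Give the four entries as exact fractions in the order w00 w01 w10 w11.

obs A: pose=(-6,-8,E) → sL=24/13, sR=120/73, mL=-192/949, mR=-12/13
obs B: pose=(-3,6,W) → sL=60/73, sR=12/25, mL=-624/1825, mR=-30/73
sensor matrix S = [[24/13, 120/73], [60/73, 12/25]]; det S = -805248/1731925
solve [mL_A; mL_B] = S·[w00; w01] and [mR_A; mR_B] = S·[w10; w11]:
  w00 = -1, w01 = 1, w10 = -1/2, w11 = 0

-1 1 -1/2 0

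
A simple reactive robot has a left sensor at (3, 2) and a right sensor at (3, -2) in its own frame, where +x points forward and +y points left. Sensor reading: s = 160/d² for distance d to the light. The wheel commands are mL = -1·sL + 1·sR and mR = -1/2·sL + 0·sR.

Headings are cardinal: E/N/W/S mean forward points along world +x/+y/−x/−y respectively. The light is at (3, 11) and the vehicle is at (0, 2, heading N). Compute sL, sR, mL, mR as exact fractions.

160/61 160/37 3840/2257 -80/61

left sensor world pos  = (-2, 5); dL² = 61
right sensor world pos = (2, 5); dR² = 37
sL = 160/61 = 160/61
sR = 160/37 = 160/37
mL = -1·sL + 1·sR = 3840/2257
mR = -1/2·sL + 0·sR = -80/61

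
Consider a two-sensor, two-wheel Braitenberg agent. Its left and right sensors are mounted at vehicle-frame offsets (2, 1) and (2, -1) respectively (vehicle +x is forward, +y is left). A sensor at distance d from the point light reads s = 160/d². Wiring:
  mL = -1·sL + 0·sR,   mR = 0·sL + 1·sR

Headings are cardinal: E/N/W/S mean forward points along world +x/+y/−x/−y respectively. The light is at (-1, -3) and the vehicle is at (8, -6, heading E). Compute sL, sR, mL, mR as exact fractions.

32/25 160/137 -32/25 160/137

left sensor world pos  = (10, -5); dL² = 125
right sensor world pos = (10, -7); dR² = 137
sL = 160/125 = 32/25
sR = 160/137 = 160/137
mL = -1·sL + 0·sR = -32/25
mR = 0·sL + 1·sR = 160/137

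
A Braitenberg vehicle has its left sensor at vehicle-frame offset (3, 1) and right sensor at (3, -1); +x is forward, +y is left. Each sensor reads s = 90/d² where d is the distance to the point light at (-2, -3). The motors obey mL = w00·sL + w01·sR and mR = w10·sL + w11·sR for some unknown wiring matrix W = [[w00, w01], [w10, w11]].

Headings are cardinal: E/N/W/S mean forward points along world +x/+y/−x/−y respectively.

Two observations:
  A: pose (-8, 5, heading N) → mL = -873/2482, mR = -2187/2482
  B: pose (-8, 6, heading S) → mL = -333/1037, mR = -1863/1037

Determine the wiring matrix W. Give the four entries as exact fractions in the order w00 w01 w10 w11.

1/2 -1 -1/2 -1

obs A: pose=(-8,5,N) → sL=9/17, sR=45/73, mL=-873/2482, mR=-2187/2482
obs B: pose=(-8,6,S) → sL=90/61, sR=18/17, mL=-333/1037, mR=-1863/1037
sensor matrix S = [[9/17, 45/73], [90/61, 18/17]]; det S = -449064/1286917
solve [mL_A; mL_B] = S·[w00; w01] and [mR_A; mR_B] = S·[w10; w11]:
  w00 = 1/2, w01 = -1, w10 = -1/2, w11 = -1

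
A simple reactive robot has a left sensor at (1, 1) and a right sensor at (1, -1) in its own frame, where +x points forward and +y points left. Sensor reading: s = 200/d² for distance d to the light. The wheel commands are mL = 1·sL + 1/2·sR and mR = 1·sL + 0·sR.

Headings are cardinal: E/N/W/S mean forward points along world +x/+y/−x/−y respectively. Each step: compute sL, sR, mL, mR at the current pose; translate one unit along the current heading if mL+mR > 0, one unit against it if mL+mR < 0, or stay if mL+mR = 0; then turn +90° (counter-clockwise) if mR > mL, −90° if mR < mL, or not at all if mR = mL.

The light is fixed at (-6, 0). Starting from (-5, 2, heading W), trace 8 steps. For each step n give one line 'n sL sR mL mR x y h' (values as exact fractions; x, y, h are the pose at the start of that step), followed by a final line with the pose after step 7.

n=0: pose=(-5,2,W); sL=200, sR=200/9; mL=1900/9, mR=200; mL+mR=3700/9 → advance +1; mR−mL=-100/9 → turn -1·90°
n=1: pose=(-6,2,N); sL=20, sR=20; mL=30, mR=20; mL+mR=50 → advance +1; mR−mL=-10 → turn -1·90°
n=2: pose=(-6,3,E); sL=200/17, sR=40; mL=540/17, mR=200/17; mL+mR=740/17 → advance +1; mR−mL=-20 → turn -1·90°
n=3: pose=(-5,3,S); sL=25, sR=50; mL=50, mR=25; mL+mR=75 → advance +1; mR−mL=-25 → turn -1·90°
n=4: pose=(-5,2,W); sL=200, sR=200/9; mL=1900/9, mR=200; mL+mR=3700/9 → advance +1; mR−mL=-100/9 → turn -1·90°
n=5: pose=(-6,2,N); sL=20, sR=20; mL=30, mR=20; mL+mR=50 → advance +1; mR−mL=-10 → turn -1·90°
n=6: pose=(-6,3,E); sL=200/17, sR=40; mL=540/17, mR=200/17; mL+mR=740/17 → advance +1; mR−mL=-20 → turn -1·90°
n=7: pose=(-5,3,S); sL=25, sR=50; mL=50, mR=25; mL+mR=75 → advance +1; mR−mL=-25 → turn -1·90°

0 200 200/9 1900/9 200 -5 2 W
1 20 20 30 20 -6 2 N
2 200/17 40 540/17 200/17 -6 3 E
3 25 50 50 25 -5 3 S
4 200 200/9 1900/9 200 -5 2 W
5 20 20 30 20 -6 2 N
6 200/17 40 540/17 200/17 -6 3 E
7 25 50 50 25 -5 3 S
final -5 2 W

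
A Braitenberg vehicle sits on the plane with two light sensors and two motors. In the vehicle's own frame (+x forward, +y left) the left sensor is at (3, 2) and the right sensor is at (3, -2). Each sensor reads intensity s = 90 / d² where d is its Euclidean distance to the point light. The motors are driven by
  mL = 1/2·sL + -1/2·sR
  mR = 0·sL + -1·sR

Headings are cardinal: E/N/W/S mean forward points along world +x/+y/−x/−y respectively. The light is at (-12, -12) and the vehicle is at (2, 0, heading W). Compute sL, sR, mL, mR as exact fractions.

90/221 90/317 4320/70057 -90/317

left sensor world pos  = (-1, -2); dL² = 221
right sensor world pos = (-1, 2); dR² = 317
sL = 90/221 = 90/221
sR = 90/317 = 90/317
mL = 1/2·sL + -1/2·sR = 4320/70057
mR = 0·sL + -1·sR = -90/317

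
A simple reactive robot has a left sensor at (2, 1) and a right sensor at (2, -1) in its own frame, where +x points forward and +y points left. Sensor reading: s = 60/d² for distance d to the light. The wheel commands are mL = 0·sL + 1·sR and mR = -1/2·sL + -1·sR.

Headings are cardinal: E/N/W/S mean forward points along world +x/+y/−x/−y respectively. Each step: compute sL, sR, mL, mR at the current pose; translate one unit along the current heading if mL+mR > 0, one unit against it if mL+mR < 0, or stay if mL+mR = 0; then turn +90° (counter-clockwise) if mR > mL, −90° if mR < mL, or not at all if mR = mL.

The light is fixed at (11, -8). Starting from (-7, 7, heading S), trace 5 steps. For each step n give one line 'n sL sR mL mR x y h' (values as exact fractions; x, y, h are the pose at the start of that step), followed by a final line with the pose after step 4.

0 30/229 6/53 6/53 -2169/12137 -7 7 S
1 12/125 60/689 60/689 -11634/86125 -7 8 W
2 5/54 3/29 3/29 -469/3132 -6 8 N
3 60/481 60/421 60/421 -41490/202501 -6 7 E
4 30/229 6/53 6/53 -2169/12137 -7 7 S
final -7 8 W

n=0: pose=(-7,7,S); sL=30/229, sR=6/53; mL=6/53, mR=-2169/12137; mL+mR=-15/229 → advance -1; mR−mL=-3543/12137 → turn -1·90°
n=1: pose=(-7,8,W); sL=12/125, sR=60/689; mL=60/689, mR=-11634/86125; mL+mR=-6/125 → advance -1; mR−mL=-19134/86125 → turn -1·90°
n=2: pose=(-6,8,N); sL=5/54, sR=3/29; mL=3/29, mR=-469/3132; mL+mR=-5/108 → advance -1; mR−mL=-793/3132 → turn -1·90°
n=3: pose=(-6,7,E); sL=60/481, sR=60/421; mL=60/421, mR=-41490/202501; mL+mR=-30/481 → advance -1; mR−mL=-70350/202501 → turn -1·90°
n=4: pose=(-7,7,S); sL=30/229, sR=6/53; mL=6/53, mR=-2169/12137; mL+mR=-15/229 → advance -1; mR−mL=-3543/12137 → turn -1·90°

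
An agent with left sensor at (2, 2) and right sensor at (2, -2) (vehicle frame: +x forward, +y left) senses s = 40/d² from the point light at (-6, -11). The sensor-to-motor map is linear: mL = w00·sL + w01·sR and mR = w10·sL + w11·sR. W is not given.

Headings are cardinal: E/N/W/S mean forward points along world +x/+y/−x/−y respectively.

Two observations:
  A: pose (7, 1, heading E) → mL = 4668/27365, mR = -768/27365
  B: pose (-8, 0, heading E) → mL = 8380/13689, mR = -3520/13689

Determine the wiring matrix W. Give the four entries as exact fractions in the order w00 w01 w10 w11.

1/2 1 1 -1

obs A: pose=(7,1,E) → sL=40/421, sR=8/65, mL=4668/27365, mR=-768/27365
obs B: pose=(-8,0,E) → sL=40/169, sR=40/81, mL=8380/13689, mR=-3520/13689
sensor matrix S = [[40/421, 8/65], [40/169, 40/81]]; det S = 1332736/74919897
solve [mL_A; mL_B] = S·[w00; w01] and [mR_A; mR_B] = S·[w10; w11]:
  w00 = 1/2, w01 = 1, w10 = 1, w11 = -1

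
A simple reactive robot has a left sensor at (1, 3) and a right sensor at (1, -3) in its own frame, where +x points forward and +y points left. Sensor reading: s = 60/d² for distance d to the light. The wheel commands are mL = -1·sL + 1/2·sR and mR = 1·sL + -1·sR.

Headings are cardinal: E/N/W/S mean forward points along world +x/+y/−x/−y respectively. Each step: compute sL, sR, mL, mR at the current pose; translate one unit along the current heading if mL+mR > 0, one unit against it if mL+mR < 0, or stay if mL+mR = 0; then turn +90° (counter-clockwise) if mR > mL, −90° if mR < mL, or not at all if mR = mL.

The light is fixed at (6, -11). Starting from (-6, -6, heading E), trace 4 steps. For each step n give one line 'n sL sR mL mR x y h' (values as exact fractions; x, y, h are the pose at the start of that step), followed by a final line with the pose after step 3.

n=0: pose=(-6,-6,E); sL=12/37, sR=12/25; mL=-78/925, mR=-144/925; mL+mR=-6/25 → advance -1; mR−mL=-66/925 → turn -1·90°
n=1: pose=(-7,-6,S); sL=15/29, sR=15/68; mL=-1605/3944, mR=585/1972; mL+mR=-15/136 → advance -1; mR−mL=2775/3944 → turn +1·90°
n=2: pose=(-7,-5,E); sL=4/15, sR=20/51; mL=-6/85, mR=-32/255; mL+mR=-10/51 → advance -1; mR−mL=-14/255 → turn -1·90°
n=3: pose=(-8,-5,S); sL=30/73, sR=30/157; mL=-3615/11461, mR=2520/11461; mL+mR=-15/157 → advance -1; mR−mL=6135/11461 → turn +1·90°

0 12/37 12/25 -78/925 -144/925 -6 -6 E
1 15/29 15/68 -1605/3944 585/1972 -7 -6 S
2 4/15 20/51 -6/85 -32/255 -7 -5 E
3 30/73 30/157 -3615/11461 2520/11461 -8 -5 S
final -8 -4 E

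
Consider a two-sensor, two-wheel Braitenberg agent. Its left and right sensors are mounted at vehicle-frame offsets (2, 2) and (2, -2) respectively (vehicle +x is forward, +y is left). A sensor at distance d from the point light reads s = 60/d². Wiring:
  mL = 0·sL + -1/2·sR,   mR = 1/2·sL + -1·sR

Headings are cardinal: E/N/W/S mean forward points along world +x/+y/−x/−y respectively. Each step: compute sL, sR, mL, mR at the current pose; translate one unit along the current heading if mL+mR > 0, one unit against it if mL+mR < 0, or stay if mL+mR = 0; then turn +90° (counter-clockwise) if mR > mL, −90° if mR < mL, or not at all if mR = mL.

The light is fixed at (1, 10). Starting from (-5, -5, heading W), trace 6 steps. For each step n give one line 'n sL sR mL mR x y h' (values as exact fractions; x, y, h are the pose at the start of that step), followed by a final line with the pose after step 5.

n=0: pose=(-5,-5,W); sL=60/353, sR=60/233; mL=-30/233, mR=-14190/82249; mL+mR=-24780/82249 → advance -1; mR−mL=-3600/82249 → turn -1·90°
n=1: pose=(-4,-5,N); sL=30/109, sR=30/89; mL=-15/89, mR=-1935/9701; mL+mR=-3570/9701 → advance -1; mR−mL=-300/9701 → turn -1·90°
n=2: pose=(-4,-6,E); sL=12/41, sR=20/111; mL=-10/111, mR=-154/4551; mL+mR=-188/1517 → advance -1; mR−mL=256/4551 → turn +1·90°
n=3: pose=(-5,-6,N); sL=3/13, sR=15/53; mL=-15/106, mR=-231/1378; mL+mR=-213/689 → advance -1; mR−mL=-18/689 → turn -1·90°
n=4: pose=(-5,-7,E); sL=60/241, sR=60/377; mL=-30/377, mR=-3150/90857; mL+mR=-10380/90857 → advance -1; mR−mL=4080/90857 → turn +1·90°
n=5: pose=(-6,-7,N); sL=10/51, sR=6/25; mL=-3/25, mR=-181/1275; mL+mR=-334/1275 → advance -1; mR−mL=-28/1275 → turn -1·90°

0 60/353 60/233 -30/233 -14190/82249 -5 -5 W
1 30/109 30/89 -15/89 -1935/9701 -4 -5 N
2 12/41 20/111 -10/111 -154/4551 -4 -6 E
3 3/13 15/53 -15/106 -231/1378 -5 -6 N
4 60/241 60/377 -30/377 -3150/90857 -5 -7 E
5 10/51 6/25 -3/25 -181/1275 -6 -7 N
final -6 -8 E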